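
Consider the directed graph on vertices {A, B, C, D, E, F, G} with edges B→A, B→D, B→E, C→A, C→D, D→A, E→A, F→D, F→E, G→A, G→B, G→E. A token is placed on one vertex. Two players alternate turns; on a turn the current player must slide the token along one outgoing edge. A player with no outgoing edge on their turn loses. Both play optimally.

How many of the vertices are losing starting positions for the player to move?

Build the W/L table. Terminal = L. A non-terminal position is W if it has a move to some L; otherwise it is L.
Every edge goes from a vertex to one that appears earlier in the order A, D, C, E, F, B, G, so processing vertices in that order labels each vertex after all of its successors.
A: no outgoing edge → L
D: W (go to A, an L position)
C: W (go to A, an L position)
E: W (go to A, an L position)
F: L (options E(W), D(W) are all W)
B: W (go to A, an L position)
G: W (go to A, an L position)
The L vertices are A, F; that is 2 in all.

2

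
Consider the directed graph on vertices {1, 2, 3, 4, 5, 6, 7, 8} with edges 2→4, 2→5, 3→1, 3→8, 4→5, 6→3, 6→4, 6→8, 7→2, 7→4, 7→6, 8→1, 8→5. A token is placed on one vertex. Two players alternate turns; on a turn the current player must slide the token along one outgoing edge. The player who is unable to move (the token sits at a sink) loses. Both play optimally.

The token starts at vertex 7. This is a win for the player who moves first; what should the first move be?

Positions with no move are L. A position that does have a move is losing for the player to move precisely when every available move leads to a winning position for the opponent. Fill in the labels:
Every edge goes from a vertex to one that appears earlier in the order 1, 5, 4, 8, 3, 2, 6, 7, so processing vertices in that order labels each vertex after all of its successors.
1: no outgoing edge → L
5: no outgoing edge → L
4: reaches L-position 5 → W
8: reaches L-position 5 → W
3: reaches L-position 1 → W
2: reaches L-position 5 → W
6: only reaches 3(W), 8(W), 4(W), all W → L
7: reaches L-position 6 → W
From 7, the L positions reachable in one move are: 6.

Move to 6.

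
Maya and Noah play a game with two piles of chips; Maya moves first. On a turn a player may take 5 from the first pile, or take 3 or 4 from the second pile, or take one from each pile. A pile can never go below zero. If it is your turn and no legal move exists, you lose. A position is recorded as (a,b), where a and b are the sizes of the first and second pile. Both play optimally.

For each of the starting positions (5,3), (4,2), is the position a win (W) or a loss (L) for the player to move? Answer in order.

(5,3): W, (4,2): L

Classify positions by backward induction: terminal positions (no move available) are L. From any other position, the mover wins iff some move reaches an L.
No move ever increases a pile, so every position that can arise here has a ≤ 5 and b ≤ 3; it is enough to label the cells with 0 ≤ a ≤ 5 and 0 ≤ b ≤ 3.
Every move lowers a or b (never raises either), so fill the grid row by row in increasing a, and left to right within a row: each cell's successors are then already labelled.
      b=0  b=1  b=2  b=3
a=0:    L    L    L    W
a=1:    L    W    W    W
a=2:    L    W    L    W
a=3:    L    W    L    W
a=4:    L    W    L    W
a=5:    W    W    W    W
Cells with no legal move (terminal, hence L): (0,0), (0,1), (0,2), (1,0), (2,0), (3,0), (4,0).
The remaining L cells, each justified by listing all of its moves:
(2,2): L (sole option (1,1)(W) is W)
(3,2): L (sole option (2,1)(W) is W)
(4,2): L (sole option (3,1)(W) is W)
Every other cell has at least one move into one of the L cells above, so it is W.
(5,3): the move to (4,2) reaches an L cell, so W
(4,2): one of the L cells justified above, so L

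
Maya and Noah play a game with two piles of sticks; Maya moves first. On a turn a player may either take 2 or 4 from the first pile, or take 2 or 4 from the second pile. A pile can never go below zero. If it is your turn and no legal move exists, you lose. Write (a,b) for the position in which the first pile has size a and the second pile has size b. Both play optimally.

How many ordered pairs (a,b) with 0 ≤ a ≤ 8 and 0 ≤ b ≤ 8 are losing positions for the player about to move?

29

Compute win/loss labels from the base case upward. A position with no move is L. Any other position is W if it can reach an L in one move, else L.
Every move lowers a or b (never raises either), so fill the grid row by row in increasing a, and left to right within a row: each cell's successors are then already labelled.
      b=0  b=1  b=2  b=3  b=4  b=5  b=6  b=7  b=8
a=0:    L    L    W    W    W    W    L    L    W
a=1:    L    L    W    W    W    W    L    L    W
a=2:    W    W    L    L    W    W    W    W    L
a=3:    W    W    L    L    W    W    W    W    L
a=4:    W    W    W    W    L    L    W    W    W
a=5:    W    W    W    W    L    L    W    W    W
a=6:    L    L    W    W    W    W    L    L    W
a=7:    L    L    W    W    W    W    L    L    W
a=8:    W    W    L    L    W    W    W    W    L
Cells with no legal move (terminal, hence L): (0,0), (0,1), (1,0), (1,1).
The remaining L cells, each justified by listing all of its moves:
(0,6): L (options (0,4)(W), (0,2)(W) are all W)
(0,7): L (options (0,5)(W), (0,3)(W) are all W)
(1,6): L (options (1,4)(W), (1,2)(W) are all W)
(1,7): L (options (1,5)(W), (1,3)(W) are all W)
(2,2): L (options (0,2)(W), (2,0)(W) are all W)
(2,3): L (options (0,3)(W), (2,1)(W) are all W)
(2,8): L (options (0,8)(W), (2,6)(W), (2,4)(W) are all W)
(3,2): L (options (1,2)(W), (3,0)(W) are all W)
(3,3): L (options (1,3)(W), (3,1)(W) are all W)
(3,8): L (options (1,8)(W), (3,6)(W), (3,4)(W) are all W)
(4,4): L (options (2,4)(W), (0,4)(W), (4,2)(W), (4,0)(W) are all W)
(4,5): L (options (2,5)(W), (0,5)(W), (4,3)(W), (4,1)(W) are all W)
(5,4): L (options (3,4)(W), (1,4)(W), (5,2)(W), (5,0)(W) are all W)
(5,5): L (options (3,5)(W), (1,5)(W), (5,3)(W), (5,1)(W) are all W)
(6,0): L (options (4,0)(W), (2,0)(W) are all W)
(6,1): L (options (4,1)(W), (2,1)(W) are all W)
(6,6): L (options (4,6)(W), (2,6)(W), (6,4)(W), (6,2)(W) are all W)
(6,7): L (options (4,7)(W), (2,7)(W), (6,5)(W), (6,3)(W) are all W)
(7,0): L (options (5,0)(W), (3,0)(W) are all W)
(7,1): L (options (5,1)(W), (3,1)(W) are all W)
(7,6): L (options (5,6)(W), (3,6)(W), (7,4)(W), (7,2)(W) are all W)
(7,7): L (options (5,7)(W), (3,7)(W), (7,5)(W), (7,3)(W) are all W)
(8,2): L (options (6,2)(W), (4,2)(W), (8,0)(W) are all W)
(8,3): L (options (6,3)(W), (4,3)(W), (8,1)(W) are all W)
(8,8): L (options (6,8)(W), (4,8)(W), (8,6)(W), (8,4)(W) are all W)
Every other cell has at least one move into one of the L cells above, so it is W.
L cells per row: a=0: 4, a=1: 4, a=2: 3, a=3: 3, a=4: 2, a=5: 2, a=6: 4, a=7: 4, a=8: 3; total 29.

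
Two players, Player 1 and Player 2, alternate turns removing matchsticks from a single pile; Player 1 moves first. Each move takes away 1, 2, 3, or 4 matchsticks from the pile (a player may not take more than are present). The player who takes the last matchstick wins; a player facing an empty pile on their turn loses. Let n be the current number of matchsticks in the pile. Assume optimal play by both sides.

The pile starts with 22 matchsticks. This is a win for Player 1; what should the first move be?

Build the W/L table. Terminal = L. A non-terminal position is W if it has a move to some L; otherwise it is L.
n=0: no move → L
n=1: reaches L-position 0 → W
n=2: reaches L-position 0 → W
n=3: reaches L-position 0 → W
n=4: reaches L-position 0 → W
n=5: only reaches 4(W), 3(W), 2(W), 1(W), all W → L
n=6: reaches L-position 5 → W
n=7: reaches L-position 5 → W
n=8: reaches L-position 5 → W
n=9: reaches L-position 5 → W
n=10: only reaches 9(W), 8(W), 7(W), 6(W), all W → L
n=11: reaches L-position 10 → W
n=12: reaches L-position 10 → W
n=13: reaches L-position 10 → W
n=14: reaches L-position 10 → W
n=15: only reaches 14(W), 13(W), 12(W), 11(W), all W → L
n=16: reaches L-position 15 → W
n=17: reaches L-position 15 → W
n=18: reaches L-position 15 → W
n=19: reaches L-position 15 → W
n=20: only reaches 19(W), 18(W), 17(W), 16(W), all W → L
n=21: reaches L-position 20 → W
n=22: reaches L-position 20 → W
From 22, the L positions reachable in one move are: 20.

Remove 2, leaving 20.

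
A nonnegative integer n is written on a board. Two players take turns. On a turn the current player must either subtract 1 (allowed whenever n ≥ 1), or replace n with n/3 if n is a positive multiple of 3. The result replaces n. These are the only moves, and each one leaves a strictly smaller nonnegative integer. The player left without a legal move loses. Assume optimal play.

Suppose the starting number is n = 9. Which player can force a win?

The second player wins.

Work bottom-up. With no move the player to move loses. Otherwise the position is W if at least one move leads to an L position for the opponent, and L if every move leads to a W.
n=0: no move → L
n=1: can move to 0, which is L ⇒ W
n=2: the only move is to 1(W), a W ⇒ L
n=3: can move to 2, which is L ⇒ W
n=4: the only move is to 3(W), a W ⇒ L
n=5: can move to 4, which is L ⇒ W
n=6: can move to 2, which is L ⇒ W
n=7: the only move is to 6(W), a W ⇒ L
n=8: can move to 7, which is L ⇒ W
n=9: moves to 3(W), 8(W); every one is W ⇒ L
Every move from 9 reaches a W position, so the mover loses.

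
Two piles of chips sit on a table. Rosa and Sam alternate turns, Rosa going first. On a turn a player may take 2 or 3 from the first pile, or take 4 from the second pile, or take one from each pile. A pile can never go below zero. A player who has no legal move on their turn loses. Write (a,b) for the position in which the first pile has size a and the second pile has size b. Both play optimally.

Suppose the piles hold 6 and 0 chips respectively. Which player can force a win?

Label each position W (a win for the player to move) or L (a loss). A position with no legal move is L; any other position is W exactly when some move reaches an L, and L when every move reaches a W.
No move ever increases a pile, so every position that can arise here has a ≤ 6 and b ≤ 0; it is enough to label the cells with 0 ≤ a ≤ 6 and 0 ≤ b ≤ 0.
Every move lowers a or b (never raises either), so fill the grid row by row in increasing a, and left to right within a row: each cell's successors are then already labelled.
      b=0
a=0:    L
a=1:    L
a=2:    W
a=3:    W
a=4:    W
a=5:    L
a=6:    L
Cells with no legal move (terminal, hence L): (0,0), (1,0).
The remaining L cells, each justified by listing all of its moves:
(5,0): moves to (3,0)(W), (2,0)(W); every one is W ⇒ L
(6,0): moves to (4,0)(W), (3,0)(W); every one is W ⇒ L
Every other cell has at least one move into one of the L cells above, so it is W.
Every move from (6,0) reaches a W position, so the mover loses.

Sam wins.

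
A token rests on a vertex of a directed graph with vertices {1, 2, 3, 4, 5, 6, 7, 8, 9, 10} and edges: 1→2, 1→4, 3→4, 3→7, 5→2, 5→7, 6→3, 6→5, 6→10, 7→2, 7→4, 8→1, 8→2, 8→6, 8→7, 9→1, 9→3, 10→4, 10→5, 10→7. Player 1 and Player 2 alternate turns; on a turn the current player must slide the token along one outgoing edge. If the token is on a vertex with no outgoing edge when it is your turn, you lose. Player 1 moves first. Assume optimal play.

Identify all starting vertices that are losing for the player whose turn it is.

Use the standard recursion: the mover loses at a terminal position; elsewhere, the mover wins exactly when some move hands the opponent an L position.
Every edge goes from a vertex to one that appears earlier in the order 2, 4, 7, 3, 5, 10, 1, 6, 9, 8, so processing vertices in that order labels each vertex after all of its successors.
2: no outgoing edge → L
4: no outgoing edge → L
7: reaches L-position 4 → W
3: reaches L-position 4 → W
5: reaches L-position 2 → W
10: reaches L-position 4 → W
1: reaches L-position 4 → W
6: only reaches 10(W), 5(W), 3(W), all W → L
9: only reaches 1(W), 3(W), all W → L
8: reaches L-position 6 → W
The losing starting vertices are exactly the entries labelled L in this table (4 of them).

2, 4, 6, 9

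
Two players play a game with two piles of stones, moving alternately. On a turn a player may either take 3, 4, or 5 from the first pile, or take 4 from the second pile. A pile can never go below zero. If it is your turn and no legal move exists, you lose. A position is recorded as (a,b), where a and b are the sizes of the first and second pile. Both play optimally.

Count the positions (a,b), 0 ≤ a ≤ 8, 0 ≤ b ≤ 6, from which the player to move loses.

Use the standard recursion: the mover loses at a terminal position; elsewhere, the mover wins exactly when some move hands the opponent an L position.
Every move lowers a or b (never raises either), so fill the grid row by row in increasing a, and left to right within a row: each cell's successors are then already labelled.
      b=0  b=1  b=2  b=3  b=4  b=5  b=6
a=0:    L    L    L    L    W    W    W
a=1:    L    L    L    L    W    W    W
a=2:    L    L    L    L    W    W    W
a=3:    W    W    W    W    L    L    L
a=4:    W    W    W    W    L    L    L
a=5:    W    W    W    W    L    L    L
a=6:    W    W    W    W    W    W    W
a=7:    W    W    W    W    W    W    W
a=8:    L    L    L    L    W    W    W
Cells with no legal move (terminal, hence L): (0,0), (0,1), (0,2), (0,3), (1,0), (1,1), (1,2), (1,3), (2,0), (2,1), (2,2), (2,3).
The remaining L cells, each justified by listing all of its moves:
(3,4): →(0,4)(W), (3,0)(W) — all W, so L
(3,5): →(0,5)(W), (3,1)(W) — all W, so L
(3,6): →(0,6)(W), (3,2)(W) — all W, so L
(4,4): →(1,4)(W), (0,4)(W), (4,0)(W) — all W, so L
(4,5): →(1,5)(W), (0,5)(W), (4,1)(W) — all W, so L
(4,6): →(1,6)(W), (0,6)(W), (4,2)(W) — all W, so L
(5,4): →(2,4)(W), (1,4)(W), (0,4)(W), (5,0)(W) — all W, so L
(5,5): →(2,5)(W), (1,5)(W), (0,5)(W), (5,1)(W) — all W, so L
(5,6): →(2,6)(W), (1,6)(W), (0,6)(W), (5,2)(W) — all W, so L
(8,0): →(5,0)(W), (4,0)(W), (3,0)(W) — all W, so L
(8,1): →(5,1)(W), (4,1)(W), (3,1)(W) — all W, so L
(8,2): →(5,2)(W), (4,2)(W), (3,2)(W) — all W, so L
(8,3): →(5,3)(W), (4,3)(W), (3,3)(W) — all W, so L
Every other cell has at least one move into one of the L cells above, so it is W.
L cells per row: a=0: 4, a=1: 4, a=2: 4, a=3: 3, a=4: 3, a=5: 3, a=6: 0, a=7: 0, a=8: 4; total 25.

25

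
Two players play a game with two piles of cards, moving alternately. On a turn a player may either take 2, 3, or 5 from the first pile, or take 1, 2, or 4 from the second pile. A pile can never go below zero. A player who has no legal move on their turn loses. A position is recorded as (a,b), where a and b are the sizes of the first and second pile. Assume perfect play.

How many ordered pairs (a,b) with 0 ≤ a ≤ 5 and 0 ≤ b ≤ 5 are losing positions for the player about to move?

Work bottom-up. With no move the player to move loses. Otherwise the position is W if at least one move leads to an L position for the opponent, and L if every move leads to a W.
Every move lowers a or b (never raises either), so fill the grid row by row in increasing a, and left to right within a row: each cell's successors are then already labelled.
      b=0  b=1  b=2  b=3  b=4  b=5
a=0:    L    W    W    L    W    W
a=1:    L    W    W    L    W    W
a=2:    W    L    W    W    L    W
a=3:    W    L    W    W    L    W
a=4:    W    W    L    W    W    L
a=5:    W    W    L    W    W    L
Cells with no legal move (terminal, hence L): (0,0), (1,0).
The remaining L cells, each justified by listing all of its moves:
(0,3): L (options (0,2)(W), (0,1)(W) are all W)
(1,3): L (options (1,2)(W), (1,1)(W) are all W)
(2,1): L (options (0,1)(W), (2,0)(W) are all W)
(2,4): L (options (0,4)(W), (2,3)(W), (2,2)(W), (2,0)(W) are all W)
(3,1): L (options (1,1)(W), (0,1)(W), (3,0)(W) are all W)
(3,4): L (options (1,4)(W), (0,4)(W), (3,3)(W), (3,2)(W), (3,0)(W) are all W)
(4,2): L (options (2,2)(W), (1,2)(W), (4,1)(W), (4,0)(W) are all W)
(4,5): L (options (2,5)(W), (1,5)(W), (4,4)(W), (4,3)(W), (4,1)(W) are all W)
(5,2): L (options (3,2)(W), (2,2)(W), (0,2)(W), (5,1)(W), (5,0)(W) are all W)
(5,5): L (options (3,5)(W), (2,5)(W), (0,5)(W), (5,4)(W), (5,3)(W), (5,1)(W) are all W)
Every other cell has at least one move into one of the L cells above, so it is W.
L cells per row: a=0: 2, a=1: 2, a=2: 2, a=3: 2, a=4: 2, a=5: 2; total 12.

12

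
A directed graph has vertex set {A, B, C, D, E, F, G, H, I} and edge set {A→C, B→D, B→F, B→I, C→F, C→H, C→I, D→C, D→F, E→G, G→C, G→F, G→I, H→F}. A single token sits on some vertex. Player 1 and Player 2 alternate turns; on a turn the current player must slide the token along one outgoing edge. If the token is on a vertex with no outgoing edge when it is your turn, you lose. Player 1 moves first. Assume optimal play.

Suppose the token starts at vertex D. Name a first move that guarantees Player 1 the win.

Move to F.

Classify positions by backward induction: terminal positions (no move available) are L. From any other position, the mover wins iff some move reaches an L.
Every edge goes from a vertex to one that appears earlier in the order I, F, H, C, G, E, A, D, B, so processing vertices in that order labels each vertex after all of its successors.
I: no outgoing edge → L
F: no outgoing edge → L
H: →F(L), so W
C: →F(L), so W
G: →F(L), so W
E: →G(W) only, which is W, so L
A: →C(W) only, which is W, so L
D: →F(L), so W
B: →F(L), so W
From D, the L positions reachable in one move are: F.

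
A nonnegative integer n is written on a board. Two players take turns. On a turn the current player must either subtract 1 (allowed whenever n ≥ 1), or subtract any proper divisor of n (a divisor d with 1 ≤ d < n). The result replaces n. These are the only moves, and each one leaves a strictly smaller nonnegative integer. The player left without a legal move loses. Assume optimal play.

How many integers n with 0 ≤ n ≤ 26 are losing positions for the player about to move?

Positions with no move are L. A position that does have a move is losing for the player to move precisely when every available move leads to a winning position for the opponent. Fill in the labels:
n=0: no move → L
n=1: reaches L-position 0 → W
n=2: only reaches 1(W), which is W → L
n=3: reaches L-position 2 → W
n=4: reaches L-position 2 → W
n=5: only reaches 4(W), which is W → L
n=6: reaches L-position 5 → W
n=7: only reaches 6(W), which is W → L
n=8: reaches L-position 7 → W
n=9: only reaches 6(W), 8(W), all W → L
n=10: reaches L-position 5 → W
n=11: only reaches 10(W), which is W → L
n=12: reaches L-position 9 → W
n=13: only reaches 12(W), which is W → L
n=14: reaches L-position 7 → W
n=15: only reaches 10(W), 12(W), 14(W), all W → L
n=16: reaches L-position 15 → W
n=17: only reaches 16(W), which is W → L
n=18: reaches L-position 9 → W
n=19: only reaches 18(W), which is W → L
n=20: reaches L-position 15 → W
n=21: only reaches 14(W), 18(W), 20(W), all W → L
n=22: reaches L-position 11 → W
n=23: only reaches 22(W), which is W → L
n=24: reaches L-position 21 → W
n=25: only reaches 20(W), 24(W), all W → L
n=26: reaches L-position 13 → W
L entries with 0 ≤ n ≤ 26: n = 0, 2, 5, 7, 9, 11, 13, 15, 17, 19, 21, 23, 25; that makes 13.

13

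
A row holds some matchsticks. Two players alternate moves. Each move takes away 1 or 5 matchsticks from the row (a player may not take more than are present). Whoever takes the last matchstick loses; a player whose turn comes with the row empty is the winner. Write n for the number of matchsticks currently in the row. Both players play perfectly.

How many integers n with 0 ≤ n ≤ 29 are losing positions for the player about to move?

15

Classify positions by backward induction: terminal positions (no move available) are W. From any other position, the mover wins iff some move reaches an L.
n=0: no move; the opponent has just taken the last matchstick and therefore loses → W
n=1: only reaches 0(W), which is W → L
n=2: reaches L-position 1 → W
n=3: only reaches 2(W), which is W → L
n=4: reaches L-position 3 → W
n=5: only reaches 4(W), 0(W), all W → L
n=6: reaches L-position 5 → W
n=7: only reaches 6(W), 2(W), all W → L
n=8: reaches L-position 7 → W
n=9: only reaches 8(W), 4(W), all W → L
n=10: reaches L-position 9 → W
n=11: only reaches 10(W), 6(W), all W → L
n=12: reaches L-position 11 → W
n=13: only reaches 12(W), 8(W), all W → L
n=14: reaches L-position 13 → W
n=15: only reaches 14(W), 10(W), all W → L
n=16: reaches L-position 15 → W
n=17: only reaches 16(W), 12(W), all W → L
n=18: reaches L-position 17 → W
n=19: only reaches 18(W), 14(W), all W → L
n=20: reaches L-position 19 → W
n=21: only reaches 20(W), 16(W), all W → L
n=22: reaches L-position 21 → W
n=23: only reaches 22(W), 18(W), all W → L
n=24: reaches L-position 23 → W
n=25: only reaches 24(W), 20(W), all W → L
n=26: reaches L-position 25 → W
n=27: only reaches 26(W), 22(W), all W → L
n=28: reaches L-position 27 → W
n=29: only reaches 28(W), 24(W), all W → L
L entries with 0 ≤ n ≤ 29: n = 1, 3, 5, 7, 9, 11, 13, 15, 17, 19, 21, 23, 25, 27, 29; that makes 15.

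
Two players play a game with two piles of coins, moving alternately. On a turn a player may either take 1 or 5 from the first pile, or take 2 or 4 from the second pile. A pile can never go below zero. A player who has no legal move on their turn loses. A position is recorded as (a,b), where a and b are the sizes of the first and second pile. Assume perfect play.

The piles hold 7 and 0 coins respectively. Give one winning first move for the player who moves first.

Compute win/loss labels from the base case upward. A position with no move is L. Any other position is W if it can reach an L in one move, else L.
No move ever increases a pile, so every position that can arise here has a ≤ 7 and b ≤ 0; it is enough to label the cells with 0 ≤ a ≤ 7 and 0 ≤ b ≤ 0.
Every move lowers a or b (never raises either), so fill the grid row by row in increasing a, and left to right within a row: each cell's successors are then already labelled.
      b=0
a=0:    L
a=1:    W
a=2:    L
a=3:    W
a=4:    L
a=5:    W
a=6:    L
a=7:    W
Cells with no legal move (terminal, hence L): (0,0).
The remaining L cells, each justified by listing all of its moves:
(2,0): L (sole option (1,0)(W) is W)
(4,0): L (sole option (3,0)(W) is W)
(6,0): L (options (5,0)(W), (1,0)(W) are all W)
Every other cell has at least one move into one of the L cells above, so it is W.
From (7,0), the L positions reachable in one move are: (6,0), (2,0). Any move reaching one of these is winning.

Move to (6,0).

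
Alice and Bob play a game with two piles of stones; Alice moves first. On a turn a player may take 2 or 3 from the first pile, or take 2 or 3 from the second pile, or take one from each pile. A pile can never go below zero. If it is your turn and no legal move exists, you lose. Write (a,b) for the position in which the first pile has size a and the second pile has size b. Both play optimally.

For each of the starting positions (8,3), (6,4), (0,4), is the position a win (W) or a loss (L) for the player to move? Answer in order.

(8,3): W, (6,4): L, (0,4): W

Positions with no move are L. A position that does have a move is losing for the player to move precisely when every available move leads to a winning position for the opponent. Fill in the labels:
No move ever increases a pile, so every position that can arise here has a ≤ 8 and b ≤ 4; it is enough to label the cells with 0 ≤ a ≤ 8 and 0 ≤ b ≤ 4.
Every move lowers a or b (never raises either), so fill the grid row by row in increasing a, and left to right within a row: each cell's successors are then already labelled.
      b=0  b=1  b=2  b=3  b=4
a=0:    L    L    W    W    W
a=1:    L    W    W    W    L
a=2:    W    W    L    L    W
a=3:    W    W    L    W    W
a=4:    W    L    W    W    W
a=5:    L    L    W    W    W
a=6:    L    W    W    W    L
a=7:    W    W    L    L    W
a=8:    W    W    L    W    W
Cells with no legal move (terminal, hence L): (0,0), (0,1), (1,0).
The remaining L cells, each justified by listing all of its moves:
(1,4): only reaches (1,2)(W), (1,1)(W), (0,3)(W), all W → L
(2,2): only reaches (0,2)(W), (2,0)(W), (1,1)(W), all W → L
(2,3): only reaches (0,3)(W), (2,1)(W), (2,0)(W), (1,2)(W), all W → L
(3,2): only reaches (1,2)(W), (0,2)(W), (3,0)(W), (2,1)(W), all W → L
(4,1): only reaches (2,1)(W), (1,1)(W), (3,0)(W), all W → L
(5,0): only reaches (3,0)(W), (2,0)(W), all W → L
(5,1): only reaches (3,1)(W), (2,1)(W), (4,0)(W), all W → L
(6,0): only reaches (4,0)(W), (3,0)(W), all W → L
(6,4): only reaches (4,4)(W), (3,4)(W), (6,2)(W), (6,1)(W), (5,3)(W), all W → L
(7,2): only reaches (5,2)(W), (4,2)(W), (7,0)(W), (6,1)(W), all W → L
(7,3): only reaches (5,3)(W), (4,3)(W), (7,1)(W), (7,0)(W), (6,2)(W), all W → L
(8,2): only reaches (6,2)(W), (5,2)(W), (8,0)(W), (7,1)(W), all W → L
Every other cell has at least one move into one of the L cells above, so it is W.
(8,3): the move to (7,2) reaches an L cell, so W
(6,4): one of the L cells justified above, so L
(0,4): the move to (0,1) reaches an L cell, so W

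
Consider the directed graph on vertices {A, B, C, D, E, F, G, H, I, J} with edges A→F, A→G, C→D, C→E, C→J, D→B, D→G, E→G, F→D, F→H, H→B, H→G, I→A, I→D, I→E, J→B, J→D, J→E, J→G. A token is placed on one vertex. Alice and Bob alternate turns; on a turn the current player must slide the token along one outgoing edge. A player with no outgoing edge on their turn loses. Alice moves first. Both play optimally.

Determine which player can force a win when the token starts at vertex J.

Alice wins.

Build the W/L table. Terminal = L. A non-terminal position is W if it has a move to some L; otherwise it is L.
Every edge goes from a vertex to one that appears earlier in the order B, G, D, E, J, H, F, C, A, I, so processing vertices in that order labels each vertex after all of its successors.
B: no outgoing edge → L
G: no outgoing edge → L
D: can move to G, which is L ⇒ W
E: can move to G, which is L ⇒ W
J: can move to G, which is L ⇒ W
H: can move to G, which is L ⇒ W
F: moves to H(W), D(W); every one is W ⇒ L
C: moves to J(W), E(W), D(W); every one is W ⇒ L
A: can move to F, which is L ⇒ W
I: moves to A(W), E(W), D(W); every one is W ⇒ L
From J Alice can move to G, reaching an L position.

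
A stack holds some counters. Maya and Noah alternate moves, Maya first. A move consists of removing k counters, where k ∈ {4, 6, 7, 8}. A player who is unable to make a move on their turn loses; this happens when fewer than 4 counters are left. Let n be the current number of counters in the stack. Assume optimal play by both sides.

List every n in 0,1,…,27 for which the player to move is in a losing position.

Label each position W (a win for the player to move) or L (a loss). A position with no legal move is L; any other position is W exactly when some move reaches an L, and L when every move reaches a W.
n=0: no move → L
n=1: no move → L
n=2: no move → L
n=3: no move → L
n=4: reaches L-position 0 → W
n=5: reaches L-position 1 → W
n=6: reaches L-position 2 → W
n=7: reaches L-position 3 → W
n=8: reaches L-position 2 → W
n=9: reaches L-position 3 → W
n=10: reaches L-position 3 → W
n=11: reaches L-position 3 → W
n=12: only reaches 8(W), 6(W), 5(W), 4(W), all W → L
n=13: only reaches 9(W), 7(W), 6(W), 5(W), all W → L
n=14: only reaches 10(W), 8(W), 7(W), 6(W), all W → L
n=15: only reaches 11(W), 9(W), 8(W), 7(W), all W → L
n=16: reaches L-position 12 → W
n=17: reaches L-position 13 → W
n=18: reaches L-position 14 → W
n=19: reaches L-position 15 → W
n=20: reaches L-position 14 → W
n=21: reaches L-position 15 → W
n=22: reaches L-position 15 → W
n=23: reaches L-position 15 → W
n=24: only reaches 20(W), 18(W), 17(W), 16(W), all W → L
n=25: only reaches 21(W), 19(W), 18(W), 17(W), all W → L
n=26: only reaches 22(W), 20(W), 19(W), 18(W), all W → L
n=27: only reaches 23(W), 21(W), 20(W), 19(W), all W → L
The losing starting values of n are exactly the entries labelled L in this table (12 of them).

0, 1, 2, 3, 12, 13, 14, 15, 24, 25, 26, 27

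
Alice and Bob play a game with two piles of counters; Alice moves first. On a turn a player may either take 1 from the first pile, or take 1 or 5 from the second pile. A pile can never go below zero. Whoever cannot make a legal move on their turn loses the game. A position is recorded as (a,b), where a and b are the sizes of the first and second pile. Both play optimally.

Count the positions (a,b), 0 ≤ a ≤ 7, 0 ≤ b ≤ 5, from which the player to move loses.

24

Build the W/L table. Terminal = L. A non-terminal position is W if it has a move to some L; otherwise it is L.
Every move lowers a or b (never raises either), so fill the grid row by row in increasing a, and left to right within a row: each cell's successors are then already labelled.
      b=0  b=1  b=2  b=3  b=4  b=5
a=0:    L    W    L    W    L    W
a=1:    W    L    W    L    W    L
a=2:    L    W    L    W    L    W
a=3:    W    L    W    L    W    L
a=4:    L    W    L    W    L    W
a=5:    W    L    W    L    W    L
a=6:    L    W    L    W    L    W
a=7:    W    L    W    L    W    L
Cells with no legal move (terminal, hence L): (0,0).
The remaining L cells, each justified by listing all of its moves:
(0,2): only reaches (0,1)(W), which is W → L
(0,4): only reaches (0,3)(W), which is W → L
(1,1): only reaches (0,1)(W), (1,0)(W), all W → L
(1,3): only reaches (0,3)(W), (1,2)(W), all W → L
(1,5): only reaches (0,5)(W), (1,4)(W), (1,0)(W), all W → L
(2,0): only reaches (1,0)(W), which is W → L
(2,2): only reaches (1,2)(W), (2,1)(W), all W → L
(2,4): only reaches (1,4)(W), (2,3)(W), all W → L
(3,1): only reaches (2,1)(W), (3,0)(W), all W → L
(3,3): only reaches (2,3)(W), (3,2)(W), all W → L
(3,5): only reaches (2,5)(W), (3,4)(W), (3,0)(W), all W → L
(4,0): only reaches (3,0)(W), which is W → L
(4,2): only reaches (3,2)(W), (4,1)(W), all W → L
(4,4): only reaches (3,4)(W), (4,3)(W), all W → L
(5,1): only reaches (4,1)(W), (5,0)(W), all W → L
(5,3): only reaches (4,3)(W), (5,2)(W), all W → L
(5,5): only reaches (4,5)(W), (5,4)(W), (5,0)(W), all W → L
(6,0): only reaches (5,0)(W), which is W → L
(6,2): only reaches (5,2)(W), (6,1)(W), all W → L
(6,4): only reaches (5,4)(W), (6,3)(W), all W → L
(7,1): only reaches (6,1)(W), (7,0)(W), all W → L
(7,3): only reaches (6,3)(W), (7,2)(W), all W → L
(7,5): only reaches (6,5)(W), (7,4)(W), (7,0)(W), all W → L
Every other cell has at least one move into one of the L cells above, so it is W.
L cells per row: a=0: 3, a=1: 3, a=2: 3, a=3: 3, a=4: 3, a=5: 3, a=6: 3, a=7: 3; total 24.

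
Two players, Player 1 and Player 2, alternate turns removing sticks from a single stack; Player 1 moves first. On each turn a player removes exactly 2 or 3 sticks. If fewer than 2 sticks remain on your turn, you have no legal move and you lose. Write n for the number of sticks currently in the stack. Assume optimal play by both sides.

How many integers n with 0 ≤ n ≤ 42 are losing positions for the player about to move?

18

Work bottom-up. With no move the player to move loses. Otherwise the position is W if at least one move leads to an L position for the opponent, and L if every move leads to a W.
n=0: no move → L
n=1: no move → L
n=2: can move to 0, which is L ⇒ W
n=3: can move to 1, which is L ⇒ W
n=4: can move to 1, which is L ⇒ W
n=5: moves to 3(W), 2(W); every one is W ⇒ L
n=6: moves to 4(W), 3(W); every one is W ⇒ L
n=7: can move to 5, which is L ⇒ W
n=8: can move to 6, which is L ⇒ W
n=9: can move to 6, which is L ⇒ W
n=10: moves to 8(W), 7(W); every one is W ⇒ L
n=11: moves to 9(W), 8(W); every one is W ⇒ L
n=12: can move to 10, which is L ⇒ W
n=13: can move to 11, which is L ⇒ W
n=14: can move to 11, which is L ⇒ W
n=15: moves to 13(W), 12(W); every one is W ⇒ L
n=16: moves to 14(W), 13(W); every one is W ⇒ L
n=17: can move to 15, which is L ⇒ W
n=18: can move to 16, which is L ⇒ W
n=19: can move to 16, which is L ⇒ W
n=20: moves to 18(W), 17(W); every one is W ⇒ L
n=21: moves to 19(W), 18(W); every one is W ⇒ L
n=22: can move to 20, which is L ⇒ W
n=23: can move to 21, which is L ⇒ W
n=24: can move to 21, which is L ⇒ W
n=25: moves to 23(W), 22(W); every one is W ⇒ L
n=26: moves to 24(W), 23(W); every one is W ⇒ L
n=27: can move to 25, which is L ⇒ W
n=28: can move to 26, which is L ⇒ W
n=29: can move to 26, which is L ⇒ W
n=30: moves to 28(W), 27(W); every one is W ⇒ L
n=31: moves to 29(W), 28(W); every one is W ⇒ L
n=32: can move to 30, which is L ⇒ W
n=33: can move to 31, which is L ⇒ W
n=34: can move to 31, which is L ⇒ W
n=35: moves to 33(W), 32(W); every one is W ⇒ L
n=36: moves to 34(W), 33(W); every one is W ⇒ L
n=37: can move to 35, which is L ⇒ W
n=38: can move to 36, which is L ⇒ W
n=39: can move to 36, which is L ⇒ W
n=40: moves to 38(W), 37(W); every one is W ⇒ L
n=41: moves to 39(W), 38(W); every one is W ⇒ L
n=42: can move to 40, which is L ⇒ W
L entries with 0 ≤ n ≤ 42: n = 0, 1, 5, 6, 10, 11, 15, 16, 20, 21, 25, 26, 30, 31, 35, 36, 40, 41; that makes 18.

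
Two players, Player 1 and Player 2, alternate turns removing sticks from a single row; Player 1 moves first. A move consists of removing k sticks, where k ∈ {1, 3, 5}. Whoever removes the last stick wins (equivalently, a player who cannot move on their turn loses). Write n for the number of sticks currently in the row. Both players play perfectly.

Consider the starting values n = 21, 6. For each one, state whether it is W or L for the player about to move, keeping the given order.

Work bottom-up. With no move the player to move loses. Otherwise the position is W if at least one move leads to an L position for the opponent, and L if every move leads to a W.
n=0: no move → L
n=1: →0(L), so W
n=2: →1(W) only, which is W, so L
n=3: →2(L), so W
n=4: →3(W), 1(W) — all W, so L
n=5: →4(L), so W
n=6: →5(W), 3(W), 1(W) — all W, so L
n=7: →6(L), so W
n=8: →7(W), 5(W), 3(W) — all W, so L
n=9: →8(L), so W
n=10: →9(W), 7(W), 5(W) — all W, so L
n=11: →10(L), so W
n=12: →11(W), 9(W), 7(W) — all W, so L
n=13: →12(L), so W
n=14: →13(W), 11(W), 9(W) — all W, so L
n=15: →14(L), so W
n=16: →15(W), 13(W), 11(W) — all W, so L
n=17: →16(L), so W
n=18: →17(W), 15(W), 13(W) — all W, so L
n=19: →18(L), so W
n=20: →19(W), 17(W), 15(W) — all W, so L
n=21: →20(L), so W

21: W, 6: L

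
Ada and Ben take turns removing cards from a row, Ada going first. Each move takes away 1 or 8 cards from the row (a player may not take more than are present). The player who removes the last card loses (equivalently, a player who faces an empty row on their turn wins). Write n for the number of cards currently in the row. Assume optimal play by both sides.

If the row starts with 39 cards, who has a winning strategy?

Ben wins.

Positions with no move are W. A position that does have a move is losing for the player to move precisely when every available move leads to a winning position for the opponent. Fill in the labels:
n=0: no move; the opponent has just taken the last card and therefore loses → W
n=1: →0(W) only, which is W, so L
n=2: →1(L), so W
n=3: →2(W) only, which is W, so L
n=4: →3(L), so W
n=5: →4(W) only, which is W, so L
n=6: →5(L), so W
n=7: →6(W) only, which is W, so L
n=8: →7(L), so W
n=9: →1(L), so W
n=10: →9(W), 2(W) — all W, so L
n=11: →10(L), so W
n=12: →11(W), 4(W) — all W, so L
n=13: →12(L), so W
n=14: →13(W), 6(W) — all W, so L
n=15: →14(L), so W
n=16: →15(W), 8(W) — all W, so L
n=17: →16(L), so W
n=18: →10(L), so W
n=19: →18(W), 11(W) — all W, so L
n=20: →19(L), so W
n=21: →20(W), 13(W) — all W, so L
n=22: →21(L), so W
n=23: →22(W), 15(W) — all W, so L
n=24: →23(L), so W
n=25: →24(W), 17(W) — all W, so L
n=26: →25(L), so W
n=27: →19(L), so W
n=28: →27(W), 20(W) — all W, so L
n=29: →28(L), so W
n=30: →29(W), 22(W) — all W, so L
n=31: →30(L), so W
n=32: →31(W), 24(W) — all W, so L
n=33: →32(L), so W
n=34: →33(W), 26(W) — all W, so L
n=35: →34(L), so W
n=36: →28(L), so W
n=37: →36(W), 29(W) — all W, so L
n=38: →37(L), so W
n=39: →38(W), 31(W) — all W, so L
The starting position 39 is L: whatever Ada does, the opponent receives a W position.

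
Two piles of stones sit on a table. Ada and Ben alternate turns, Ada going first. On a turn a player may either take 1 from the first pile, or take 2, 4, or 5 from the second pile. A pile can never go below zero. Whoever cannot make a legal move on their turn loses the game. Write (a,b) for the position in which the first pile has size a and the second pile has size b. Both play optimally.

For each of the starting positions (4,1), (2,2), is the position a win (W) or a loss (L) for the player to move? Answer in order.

(4,1): L, (2,2): W

Use the standard recursion: the mover loses at a terminal position; elsewhere, the mover wins exactly when some move hands the opponent an L position.
No move ever increases a pile, so every position that can arise here has a ≤ 4 and b ≤ 2; it is enough to label the cells with 0 ≤ a ≤ 4 and 0 ≤ b ≤ 2.
Every move lowers a or b (never raises either), so fill the grid row by row in increasing a, and left to right within a row: each cell's successors are then already labelled.
      b=0  b=1  b=2
a=0:    L    L    W
a=1:    W    W    L
a=2:    L    L    W
a=3:    W    W    L
a=4:    L    L    W
Cells with no legal move (terminal, hence L): (0,0), (0,1).
The remaining L cells, each justified by listing all of its moves:
(1,2): L (options (0,2)(W), (1,0)(W) are all W)
(2,0): L (sole option (1,0)(W) is W)
(2,1): L (sole option (1,1)(W) is W)
(3,2): L (options (2,2)(W), (3,0)(W) are all W)
(4,0): L (sole option (3,0)(W) is W)
(4,1): L (sole option (3,1)(W) is W)
Every other cell has at least one move into one of the L cells above, so it is W.
(4,1): one of the L cells justified above, so L
(2,2): the move to (1,2) reaches an L cell, so W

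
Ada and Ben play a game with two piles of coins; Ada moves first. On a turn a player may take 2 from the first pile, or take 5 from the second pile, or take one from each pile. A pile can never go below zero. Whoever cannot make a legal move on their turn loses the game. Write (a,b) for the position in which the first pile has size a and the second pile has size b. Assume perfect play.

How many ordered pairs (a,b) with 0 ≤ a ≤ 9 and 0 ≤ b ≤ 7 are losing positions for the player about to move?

Positions with no move are L. A position that does have a move is losing for the player to move precisely when every available move leads to a winning position for the opponent. Fill in the labels:
Every move lowers a or b (never raises either), so fill the grid row by row in increasing a, and left to right within a row: each cell's successors are then already labelled.
      b=0  b=1  b=2  b=3  b=4  b=5  b=6  b=7
a=0:    L    L    L    L    L    W    W    W
a=1:    L    W    W    W    W    W    L    L
a=2:    W    W    W    W    W    L    L    W
a=3:    W    L    L    L    L    L    W    W
a=4:    L    L    W    W    W    W    W    L
a=5:    L    W    W    W    W    W    L    L
a=6:    W    W    L    L    L    L    L    W
a=7:    W    L    L    W    W    W    W    W
a=8:    L    L    W    W    W    W    W    L
a=9:    L    W    W    L    L    W    L    L
Cells with no legal move (terminal, hence L): (0,0), (0,1), (0,2), (0,3), (0,4), (1,0).
The remaining L cells, each justified by listing all of its moves:
(1,6): only reaches (1,1)(W), (0,5)(W), all W → L
(1,7): only reaches (1,2)(W), (0,6)(W), all W → L
(2,5): only reaches (0,5)(W), (2,0)(W), (1,4)(W), all W → L
(2,6): only reaches (0,6)(W), (2,1)(W), (1,5)(W), all W → L
(3,1): only reaches (1,1)(W), (2,0)(W), all W → L
(3,2): only reaches (1,2)(W), (2,1)(W), all W → L
(3,3): only reaches (1,3)(W), (2,2)(W), all W → L
(3,4): only reaches (1,4)(W), (2,3)(W), all W → L
(3,5): only reaches (1,5)(W), (3,0)(W), (2,4)(W), all W → L
(4,0): only reaches (2,0)(W), which is W → L
(4,1): only reaches (2,1)(W), (3,0)(W), all W → L
(4,7): only reaches (2,7)(W), (4,2)(W), (3,6)(W), all W → L
(5,0): only reaches (3,0)(W), which is W → L
(5,6): only reaches (3,6)(W), (5,1)(W), (4,5)(W), all W → L
(5,7): only reaches (3,7)(W), (5,2)(W), (4,6)(W), all W → L
(6,2): only reaches (4,2)(W), (5,1)(W), all W → L
(6,3): only reaches (4,3)(W), (5,2)(W), all W → L
(6,4): only reaches (4,4)(W), (5,3)(W), all W → L
(6,5): only reaches (4,5)(W), (6,0)(W), (5,4)(W), all W → L
(6,6): only reaches (4,6)(W), (6,1)(W), (5,5)(W), all W → L
(7,1): only reaches (5,1)(W), (6,0)(W), all W → L
(7,2): only reaches (5,2)(W), (6,1)(W), all W → L
(8,0): only reaches (6,0)(W), which is W → L
(8,1): only reaches (6,1)(W), (7,0)(W), all W → L
(8,7): only reaches (6,7)(W), (8,2)(W), (7,6)(W), all W → L
(9,0): only reaches (7,0)(W), which is W → L
(9,3): only reaches (7,3)(W), (8,2)(W), all W → L
(9,4): only reaches (7,4)(W), (8,3)(W), all W → L
(9,6): only reaches (7,6)(W), (9,1)(W), (8,5)(W), all W → L
(9,7): only reaches (7,7)(W), (9,2)(W), (8,6)(W), all W → L
Every other cell has at least one move into one of the L cells above, so it is W.
L cells per row: a=0: 5, a=1: 3, a=2: 2, a=3: 5, a=4: 3, a=5: 3, a=6: 5, a=7: 2, a=8: 3, a=9: 5; total 36.

36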